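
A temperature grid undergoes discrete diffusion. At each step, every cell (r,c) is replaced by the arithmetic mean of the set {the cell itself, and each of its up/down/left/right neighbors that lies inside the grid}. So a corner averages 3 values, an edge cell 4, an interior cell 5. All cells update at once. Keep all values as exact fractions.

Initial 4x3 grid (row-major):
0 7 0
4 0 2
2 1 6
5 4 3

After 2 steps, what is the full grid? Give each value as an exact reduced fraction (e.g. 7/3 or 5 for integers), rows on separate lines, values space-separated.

Answer: 83/36 673/240 9/4
329/120 213/100 27/10
323/120 293/100 179/60
119/36 277/80 127/36

Derivation:
After step 1:
  11/3 7/4 3
  3/2 14/5 2
  3 13/5 3
  11/3 13/4 13/3
After step 2:
  83/36 673/240 9/4
  329/120 213/100 27/10
  323/120 293/100 179/60
  119/36 277/80 127/36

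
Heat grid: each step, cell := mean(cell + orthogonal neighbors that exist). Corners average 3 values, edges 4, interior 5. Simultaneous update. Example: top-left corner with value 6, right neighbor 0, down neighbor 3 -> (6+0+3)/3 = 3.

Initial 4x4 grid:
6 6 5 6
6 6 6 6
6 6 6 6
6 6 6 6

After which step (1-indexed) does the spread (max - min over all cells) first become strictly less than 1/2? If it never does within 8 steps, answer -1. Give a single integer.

Answer: 1

Derivation:
Step 1: max=6, min=17/3, spread=1/3
  -> spread < 1/2 first at step 1
Step 2: max=6, min=689/120, spread=31/120
Step 3: max=6, min=6269/1080, spread=211/1080
Step 4: max=6, min=631157/108000, spread=16843/108000
Step 5: max=53921/9000, min=5693357/972000, spread=130111/972000
Step 6: max=3232841/540000, min=171317633/29160000, spread=3255781/29160000
Step 7: max=3228893/540000, min=5148446309/874800000, spread=82360351/874800000
Step 8: max=580693559/97200000, min=154712683109/26244000000, spread=2074577821/26244000000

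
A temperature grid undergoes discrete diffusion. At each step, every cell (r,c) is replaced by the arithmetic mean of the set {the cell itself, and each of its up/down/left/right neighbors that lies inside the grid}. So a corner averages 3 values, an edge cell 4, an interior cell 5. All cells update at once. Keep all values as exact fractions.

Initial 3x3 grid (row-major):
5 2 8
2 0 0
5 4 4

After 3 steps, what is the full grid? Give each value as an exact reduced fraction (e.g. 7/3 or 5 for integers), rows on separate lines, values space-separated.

After step 1:
  3 15/4 10/3
  3 8/5 3
  11/3 13/4 8/3
After step 2:
  13/4 701/240 121/36
  169/60 73/25 53/20
  119/36 671/240 107/36
After step 3:
  719/240 44827/14400 6431/2160
  11063/3600 4231/1500 3571/1200
  6421/2160 43177/14400 6061/2160

Answer: 719/240 44827/14400 6431/2160
11063/3600 4231/1500 3571/1200
6421/2160 43177/14400 6061/2160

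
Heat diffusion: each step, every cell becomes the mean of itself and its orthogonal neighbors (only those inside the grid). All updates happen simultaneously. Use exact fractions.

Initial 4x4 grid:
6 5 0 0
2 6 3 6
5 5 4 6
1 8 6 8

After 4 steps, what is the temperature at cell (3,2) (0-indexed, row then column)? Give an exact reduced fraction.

Answer: 580163/108000

Derivation:
Step 1: cell (3,2) = 13/2
Step 2: cell (3,2) = 689/120
Step 3: cell (3,2) = 20621/3600
Step 4: cell (3,2) = 580163/108000
Full grid after step 4:
  268391/64800 33233/8640 259627/72000 18509/5400
  45973/10800 154381/36000 7603/1875 32713/8000
  249331/54000 84079/18000 895429/180000 1071691/216000
  153143/32400 550847/108000 580163/108000 362227/64800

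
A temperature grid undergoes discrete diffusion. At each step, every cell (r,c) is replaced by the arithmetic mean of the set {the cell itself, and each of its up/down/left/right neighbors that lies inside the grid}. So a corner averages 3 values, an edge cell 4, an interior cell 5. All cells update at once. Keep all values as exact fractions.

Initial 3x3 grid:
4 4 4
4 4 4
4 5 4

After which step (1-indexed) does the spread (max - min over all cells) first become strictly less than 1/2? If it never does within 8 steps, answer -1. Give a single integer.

Answer: 1

Derivation:
Step 1: max=13/3, min=4, spread=1/3
  -> spread < 1/2 first at step 1
Step 2: max=1027/240, min=4, spread=67/240
Step 3: max=9077/2160, min=807/200, spread=1807/10800
Step 4: max=3613963/864000, min=21961/5400, spread=33401/288000
Step 5: max=32333933/7776000, min=2203391/540000, spread=3025513/38880000
Step 6: max=12906526867/3110400000, min=117955949/28800000, spread=53531/995328
Step 7: max=772528925849/186624000000, min=31895116051/7776000000, spread=450953/11943936
Step 8: max=46298663560603/11197440000000, min=3833488610519/933120000000, spread=3799043/143327232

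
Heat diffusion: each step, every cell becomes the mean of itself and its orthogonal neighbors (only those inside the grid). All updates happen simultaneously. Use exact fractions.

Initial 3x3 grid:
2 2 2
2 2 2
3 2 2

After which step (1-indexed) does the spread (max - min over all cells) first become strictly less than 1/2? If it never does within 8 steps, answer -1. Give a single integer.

Answer: 1

Derivation:
Step 1: max=7/3, min=2, spread=1/3
  -> spread < 1/2 first at step 1
Step 2: max=41/18, min=2, spread=5/18
Step 3: max=473/216, min=2, spread=41/216
Step 4: max=28051/12960, min=731/360, spread=347/2592
Step 5: max=1662137/777600, min=7357/3600, spread=2921/31104
Step 6: max=99140539/46656000, min=889483/432000, spread=24611/373248
Step 7: max=5917442033/2799360000, min=20096741/9720000, spread=207329/4478976
Step 8: max=353953152451/167961600000, min=1075601599/518400000, spread=1746635/53747712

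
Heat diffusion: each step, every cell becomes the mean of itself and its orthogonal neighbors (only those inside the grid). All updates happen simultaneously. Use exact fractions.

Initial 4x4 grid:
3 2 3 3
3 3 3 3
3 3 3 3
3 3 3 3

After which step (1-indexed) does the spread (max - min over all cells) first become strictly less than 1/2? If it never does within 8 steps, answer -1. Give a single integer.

Step 1: max=3, min=8/3, spread=1/3
  -> spread < 1/2 first at step 1
Step 2: max=3, min=329/120, spread=31/120
Step 3: max=3, min=3029/1080, spread=211/1080
Step 4: max=3, min=307157/108000, spread=16843/108000
Step 5: max=26921/9000, min=2777357/972000, spread=130111/972000
Step 6: max=1612841/540000, min=83837633/29160000, spread=3255781/29160000
Step 7: max=1608893/540000, min=2524046309/874800000, spread=82360351/874800000
Step 8: max=289093559/97200000, min=75980683109/26244000000, spread=2074577821/26244000000

Answer: 1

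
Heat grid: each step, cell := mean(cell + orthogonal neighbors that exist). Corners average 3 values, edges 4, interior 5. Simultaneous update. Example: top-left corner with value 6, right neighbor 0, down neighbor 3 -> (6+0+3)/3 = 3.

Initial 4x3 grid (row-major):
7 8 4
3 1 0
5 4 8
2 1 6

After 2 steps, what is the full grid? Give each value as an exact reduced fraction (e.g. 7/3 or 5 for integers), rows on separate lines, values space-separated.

After step 1:
  6 5 4
  4 16/5 13/4
  7/2 19/5 9/2
  8/3 13/4 5
After step 2:
  5 91/20 49/12
  167/40 77/20 299/80
  419/120 73/20 331/80
  113/36 883/240 17/4

Answer: 5 91/20 49/12
167/40 77/20 299/80
419/120 73/20 331/80
113/36 883/240 17/4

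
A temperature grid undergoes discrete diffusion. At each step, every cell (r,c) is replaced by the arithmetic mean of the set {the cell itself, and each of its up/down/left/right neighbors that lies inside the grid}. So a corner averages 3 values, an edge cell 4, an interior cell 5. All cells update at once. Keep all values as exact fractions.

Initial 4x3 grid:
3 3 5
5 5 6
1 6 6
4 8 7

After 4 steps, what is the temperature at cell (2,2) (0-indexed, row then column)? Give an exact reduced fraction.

Step 1: cell (2,2) = 25/4
Step 2: cell (2,2) = 479/80
Step 3: cell (2,2) = 13909/2400
Step 4: cell (2,2) = 133301/24000
Full grid after step 4:
  67783/16200 242081/54000 309607/64800
  474257/108000 850397/180000 1107889/216000
  510667/108000 1868119/360000 133301/24000
  655039/129600 4705151/864000 251363/43200

Answer: 133301/24000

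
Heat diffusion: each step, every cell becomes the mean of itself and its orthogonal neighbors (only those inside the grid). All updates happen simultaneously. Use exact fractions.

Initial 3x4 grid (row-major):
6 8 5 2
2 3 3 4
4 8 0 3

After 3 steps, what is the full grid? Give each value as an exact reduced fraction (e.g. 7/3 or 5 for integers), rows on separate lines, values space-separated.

Answer: 10463/2160 16399/3600 7507/1800 98/27
21257/4800 2177/500 7293/2000 1007/300
2317/540 27973/7200 25253/7200 1309/432

Derivation:
After step 1:
  16/3 11/2 9/2 11/3
  15/4 24/5 3 3
  14/3 15/4 7/2 7/3
After step 2:
  175/36 151/30 25/6 67/18
  371/80 104/25 94/25 3
  73/18 1003/240 151/48 53/18
After step 3:
  10463/2160 16399/3600 7507/1800 98/27
  21257/4800 2177/500 7293/2000 1007/300
  2317/540 27973/7200 25253/7200 1309/432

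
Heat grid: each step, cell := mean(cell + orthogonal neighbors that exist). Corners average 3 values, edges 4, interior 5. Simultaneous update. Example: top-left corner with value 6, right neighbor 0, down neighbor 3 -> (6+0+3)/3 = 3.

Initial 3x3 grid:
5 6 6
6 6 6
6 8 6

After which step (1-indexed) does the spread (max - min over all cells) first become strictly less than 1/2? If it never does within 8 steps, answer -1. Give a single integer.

Step 1: max=20/3, min=17/3, spread=1
Step 2: max=787/120, min=103/18, spread=301/360
Step 3: max=6917/1080, min=85223/14400, spread=21011/43200
  -> spread < 1/2 first at step 3
Step 4: max=2728303/432000, min=386809/64800, spread=448729/1296000
Step 5: max=24388373/3888000, min=23484623/3888000, spread=1205/5184
Step 6: max=1453302931/233280000, min=1415236681/233280000, spread=10151/62208
Step 7: max=86920263557/13996800000, min=85316819807/13996800000, spread=85517/746496
Step 8: max=5199304079779/839808000000, min=5131763673529/839808000000, spread=720431/8957952

Answer: 3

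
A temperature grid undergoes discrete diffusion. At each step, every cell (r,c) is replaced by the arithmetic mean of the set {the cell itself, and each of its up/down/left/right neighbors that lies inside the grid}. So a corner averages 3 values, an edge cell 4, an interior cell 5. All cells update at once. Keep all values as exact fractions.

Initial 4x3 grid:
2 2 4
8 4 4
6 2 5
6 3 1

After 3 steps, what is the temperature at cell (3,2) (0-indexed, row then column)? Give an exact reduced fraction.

Answer: 55/16

Derivation:
Step 1: cell (3,2) = 3
Step 2: cell (3,2) = 3
Step 3: cell (3,2) = 55/16
Full grid after step 3:
  293/72 2729/720 1549/432
  351/80 4753/1200 5323/1440
  179/40 1611/400 1693/480
  35/8 303/80 55/16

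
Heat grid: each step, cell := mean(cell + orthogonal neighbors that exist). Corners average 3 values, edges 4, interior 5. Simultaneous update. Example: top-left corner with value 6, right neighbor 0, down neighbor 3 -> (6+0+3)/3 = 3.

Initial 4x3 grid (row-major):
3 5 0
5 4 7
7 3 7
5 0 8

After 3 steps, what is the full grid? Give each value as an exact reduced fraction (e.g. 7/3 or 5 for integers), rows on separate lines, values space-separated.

After step 1:
  13/3 3 4
  19/4 24/5 9/2
  5 21/5 25/4
  4 4 5
After step 2:
  145/36 121/30 23/6
  1133/240 17/4 391/80
  359/80 97/20 399/80
  13/3 43/10 61/12
After step 3:
  9203/2160 1453/360 3061/720
  1259/288 2729/600 431/96
  2207/480 183/40 2377/480
  3149/720 557/120 3449/720

Answer: 9203/2160 1453/360 3061/720
1259/288 2729/600 431/96
2207/480 183/40 2377/480
3149/720 557/120 3449/720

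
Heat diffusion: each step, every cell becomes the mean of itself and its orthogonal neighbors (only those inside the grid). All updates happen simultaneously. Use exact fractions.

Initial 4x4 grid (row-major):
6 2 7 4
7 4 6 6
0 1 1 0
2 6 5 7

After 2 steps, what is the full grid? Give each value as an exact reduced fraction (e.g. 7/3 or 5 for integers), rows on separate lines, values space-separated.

Answer: 14/3 37/8 599/120 173/36
63/16 101/25 403/100 539/120
709/240 3 361/100 141/40
26/9 799/240 297/80 49/12

Derivation:
After step 1:
  5 19/4 19/4 17/3
  17/4 4 24/5 4
  5/2 12/5 13/5 7/2
  8/3 7/2 19/4 4
After step 2:
  14/3 37/8 599/120 173/36
  63/16 101/25 403/100 539/120
  709/240 3 361/100 141/40
  26/9 799/240 297/80 49/12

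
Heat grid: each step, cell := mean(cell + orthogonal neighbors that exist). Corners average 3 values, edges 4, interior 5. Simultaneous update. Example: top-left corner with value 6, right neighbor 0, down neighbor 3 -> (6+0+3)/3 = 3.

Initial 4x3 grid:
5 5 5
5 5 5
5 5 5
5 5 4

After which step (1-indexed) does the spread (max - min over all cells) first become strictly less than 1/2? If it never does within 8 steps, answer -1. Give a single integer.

Step 1: max=5, min=14/3, spread=1/3
  -> spread < 1/2 first at step 1
Step 2: max=5, min=85/18, spread=5/18
Step 3: max=5, min=1039/216, spread=41/216
Step 4: max=5, min=125383/25920, spread=4217/25920
Step 5: max=35921/7200, min=7566851/1555200, spread=38417/311040
Step 6: max=717403/144000, min=455359789/93312000, spread=1903471/18662400
Step 7: max=21484241/4320000, min=27392610911/5598720000, spread=18038617/223948800
Step 8: max=1931073241/388800000, min=1646347817149/335923200000, spread=883978523/13436928000

Answer: 1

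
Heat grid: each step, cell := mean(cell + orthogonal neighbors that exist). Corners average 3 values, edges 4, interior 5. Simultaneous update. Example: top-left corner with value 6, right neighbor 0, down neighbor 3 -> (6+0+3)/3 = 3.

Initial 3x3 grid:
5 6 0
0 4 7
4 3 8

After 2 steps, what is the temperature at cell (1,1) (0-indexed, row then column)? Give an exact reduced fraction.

Step 1: cell (1,1) = 4
Step 2: cell (1,1) = 41/10
Full grid after step 2:
  32/9 63/16 77/18
  53/16 41/10 229/48
  31/9 205/48 31/6

Answer: 41/10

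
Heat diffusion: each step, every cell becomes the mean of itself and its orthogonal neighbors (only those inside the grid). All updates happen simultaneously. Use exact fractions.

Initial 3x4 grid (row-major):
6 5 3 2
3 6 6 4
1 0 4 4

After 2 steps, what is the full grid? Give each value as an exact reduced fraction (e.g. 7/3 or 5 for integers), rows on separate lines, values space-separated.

Answer: 41/9 53/12 83/20 11/3
7/2 407/100 201/50 39/10
97/36 139/48 297/80 23/6

Derivation:
After step 1:
  14/3 5 4 3
  4 4 23/5 4
  4/3 11/4 7/2 4
After step 2:
  41/9 53/12 83/20 11/3
  7/2 407/100 201/50 39/10
  97/36 139/48 297/80 23/6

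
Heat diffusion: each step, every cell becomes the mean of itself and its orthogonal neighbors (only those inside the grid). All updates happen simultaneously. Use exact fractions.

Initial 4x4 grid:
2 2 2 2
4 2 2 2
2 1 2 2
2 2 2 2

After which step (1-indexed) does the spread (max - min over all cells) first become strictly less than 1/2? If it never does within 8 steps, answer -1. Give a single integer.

Answer: 3

Derivation:
Step 1: max=8/3, min=7/4, spread=11/12
Step 2: max=577/240, min=151/80, spread=31/60
Step 3: max=5047/2160, min=1539/800, spread=8917/21600
  -> spread < 1/2 first at step 3
Step 4: max=29249/12960, min=46481/24000, spread=207463/648000
Step 5: max=4307023/1944000, min=420731/216000, spread=130111/486000
Step 6: max=127101193/58320000, min=12675341/6480000, spread=3255781/14580000
Step 7: max=3769410847/1749600000, min=382218827/194400000, spread=82360351/437400000
Step 8: max=22403775701/10497600000, min=11524507469/5832000000, spread=2074577821/13122000000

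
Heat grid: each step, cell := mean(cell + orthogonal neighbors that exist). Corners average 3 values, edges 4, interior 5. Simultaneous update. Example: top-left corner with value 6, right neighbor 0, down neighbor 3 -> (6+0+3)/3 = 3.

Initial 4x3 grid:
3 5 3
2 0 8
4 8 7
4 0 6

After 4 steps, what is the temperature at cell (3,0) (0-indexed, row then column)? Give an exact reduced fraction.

Step 1: cell (3,0) = 8/3
Step 2: cell (3,0) = 35/9
Step 3: cell (3,0) = 7933/2160
Step 4: cell (3,0) = 65461/16200
Full grid after step 4:
  451723/129600 3452617/864000 549523/129600
  814703/216000 1436903/360000 1002953/216000
  814123/216000 264763/60000 1001873/216000
  65461/16200 204179/48000 77711/16200

Answer: 65461/16200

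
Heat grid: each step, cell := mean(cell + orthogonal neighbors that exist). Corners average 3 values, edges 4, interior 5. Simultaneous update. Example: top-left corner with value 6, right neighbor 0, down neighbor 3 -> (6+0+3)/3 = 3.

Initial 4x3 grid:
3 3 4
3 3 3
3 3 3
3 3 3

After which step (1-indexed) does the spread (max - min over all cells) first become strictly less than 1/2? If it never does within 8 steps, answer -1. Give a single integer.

Answer: 1

Derivation:
Step 1: max=10/3, min=3, spread=1/3
  -> spread < 1/2 first at step 1
Step 2: max=59/18, min=3, spread=5/18
Step 3: max=689/216, min=3, spread=41/216
Step 4: max=81977/25920, min=3, spread=4217/25920
Step 5: max=4874749/1555200, min=21679/7200, spread=38417/311040
Step 6: max=291136211/93312000, min=434597/144000, spread=1903471/18662400
Step 7: max=17397149089/5598720000, min=13075759/4320000, spread=18038617/223948800
Step 8: max=1041037782851/335923200000, min=1179326759/388800000, spread=883978523/13436928000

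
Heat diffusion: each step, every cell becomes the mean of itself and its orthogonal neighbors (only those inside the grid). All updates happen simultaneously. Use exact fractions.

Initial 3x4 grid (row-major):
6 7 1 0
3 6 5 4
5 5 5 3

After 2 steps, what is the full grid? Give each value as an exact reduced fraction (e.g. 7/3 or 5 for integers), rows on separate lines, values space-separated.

Answer: 46/9 1127/240 847/240 95/36
149/30 493/100 403/100 193/60
175/36 1157/240 359/80 23/6

Derivation:
After step 1:
  16/3 5 13/4 5/3
  5 26/5 21/5 3
  13/3 21/4 9/2 4
After step 2:
  46/9 1127/240 847/240 95/36
  149/30 493/100 403/100 193/60
  175/36 1157/240 359/80 23/6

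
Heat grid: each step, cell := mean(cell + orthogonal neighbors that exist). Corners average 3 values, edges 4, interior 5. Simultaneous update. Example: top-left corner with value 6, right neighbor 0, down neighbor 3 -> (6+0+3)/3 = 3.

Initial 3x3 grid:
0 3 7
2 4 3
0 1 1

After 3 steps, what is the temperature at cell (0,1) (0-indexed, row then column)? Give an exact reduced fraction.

Answer: 7007/2400

Derivation:
Step 1: cell (0,1) = 7/2
Step 2: cell (0,1) = 121/40
Step 3: cell (0,1) = 7007/2400
Full grid after step 3:
  1249/540 7007/2400 7181/2160
  14071/7200 14479/6000 14189/4800
  283/180 14221/7200 5101/2160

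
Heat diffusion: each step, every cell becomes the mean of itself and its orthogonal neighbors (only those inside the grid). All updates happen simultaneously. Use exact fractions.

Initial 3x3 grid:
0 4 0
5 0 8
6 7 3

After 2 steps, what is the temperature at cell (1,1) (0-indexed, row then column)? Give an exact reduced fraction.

Answer: 153/50

Derivation:
Step 1: cell (1,1) = 24/5
Step 2: cell (1,1) = 153/50
Full grid after step 2:
  9/4 16/5 31/12
  331/80 153/50 351/80
  17/4 26/5 17/4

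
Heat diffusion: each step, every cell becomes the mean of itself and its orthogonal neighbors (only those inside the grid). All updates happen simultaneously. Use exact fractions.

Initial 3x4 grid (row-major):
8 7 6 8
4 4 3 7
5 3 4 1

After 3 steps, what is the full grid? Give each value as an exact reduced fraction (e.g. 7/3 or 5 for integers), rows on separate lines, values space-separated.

After step 1:
  19/3 25/4 6 7
  21/4 21/5 24/5 19/4
  4 4 11/4 4
After step 2:
  107/18 1367/240 481/80 71/12
  1187/240 49/10 9/2 411/80
  53/12 299/80 311/80 23/6
After step 3:
  5971/1080 8119/1440 177/32 256/45
  14549/2880 5707/1200 391/80 1551/320
  131/30 2033/480 383/96 1543/360

Answer: 5971/1080 8119/1440 177/32 256/45
14549/2880 5707/1200 391/80 1551/320
131/30 2033/480 383/96 1543/360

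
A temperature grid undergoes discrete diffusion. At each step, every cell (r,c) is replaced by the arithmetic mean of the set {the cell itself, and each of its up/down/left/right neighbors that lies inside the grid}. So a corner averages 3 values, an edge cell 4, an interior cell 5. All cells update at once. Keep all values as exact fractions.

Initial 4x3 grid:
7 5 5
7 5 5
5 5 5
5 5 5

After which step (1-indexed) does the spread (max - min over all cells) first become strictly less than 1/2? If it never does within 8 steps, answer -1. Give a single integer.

Step 1: max=19/3, min=5, spread=4/3
Step 2: max=107/18, min=5, spread=17/18
Step 3: max=779/135, min=5, spread=104/135
Step 4: max=365249/64800, min=4547/900, spread=7573/12960
Step 5: max=21609001/3888000, min=68717/13500, spread=363701/777600
  -> spread < 1/2 first at step 5
Step 6: max=1282253999/233280000, min=1847413/360000, spread=681043/1866240
Step 7: max=76353337141/13996800000, min=501882089/97200000, spread=163292653/559872000
Step 8: max=4553867884319/839808000000, min=15137139163/2916000000, spread=1554974443/6718464000

Answer: 5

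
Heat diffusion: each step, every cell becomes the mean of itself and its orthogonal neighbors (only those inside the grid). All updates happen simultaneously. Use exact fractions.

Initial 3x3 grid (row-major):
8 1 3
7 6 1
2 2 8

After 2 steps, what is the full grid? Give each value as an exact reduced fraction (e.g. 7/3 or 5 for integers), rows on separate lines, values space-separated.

Answer: 187/36 149/40 32/9
363/80 453/100 397/120
167/36 457/120 38/9

Derivation:
After step 1:
  16/3 9/2 5/3
  23/4 17/5 9/2
  11/3 9/2 11/3
After step 2:
  187/36 149/40 32/9
  363/80 453/100 397/120
  167/36 457/120 38/9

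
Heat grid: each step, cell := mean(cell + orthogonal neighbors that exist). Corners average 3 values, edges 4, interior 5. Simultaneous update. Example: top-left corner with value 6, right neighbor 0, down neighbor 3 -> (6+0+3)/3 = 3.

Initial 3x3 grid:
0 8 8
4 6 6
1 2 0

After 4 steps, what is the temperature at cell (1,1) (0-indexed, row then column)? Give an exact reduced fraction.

Step 1: cell (1,1) = 26/5
Step 2: cell (1,1) = 207/50
Step 3: cell (1,1) = 12829/3000
Step 4: cell (1,1) = 742163/180000
Full grid after step 4:
  185273/43200 2061049/432000 324647/64800
  3297473/864000 742163/180000 327779/72000
  106411/32400 1036241/288000 504719/129600

Answer: 742163/180000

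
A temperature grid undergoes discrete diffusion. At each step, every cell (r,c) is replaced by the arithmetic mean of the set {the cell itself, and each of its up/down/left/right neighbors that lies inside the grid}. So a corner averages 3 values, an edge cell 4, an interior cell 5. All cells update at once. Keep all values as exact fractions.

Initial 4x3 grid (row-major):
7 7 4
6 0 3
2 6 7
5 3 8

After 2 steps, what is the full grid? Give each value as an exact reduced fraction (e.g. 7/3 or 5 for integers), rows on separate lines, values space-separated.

Answer: 179/36 607/120 38/9
587/120 79/20 557/120
463/120 97/20 191/40
163/36 553/120 35/6

Derivation:
After step 1:
  20/3 9/2 14/3
  15/4 22/5 7/2
  19/4 18/5 6
  10/3 11/2 6
After step 2:
  179/36 607/120 38/9
  587/120 79/20 557/120
  463/120 97/20 191/40
  163/36 553/120 35/6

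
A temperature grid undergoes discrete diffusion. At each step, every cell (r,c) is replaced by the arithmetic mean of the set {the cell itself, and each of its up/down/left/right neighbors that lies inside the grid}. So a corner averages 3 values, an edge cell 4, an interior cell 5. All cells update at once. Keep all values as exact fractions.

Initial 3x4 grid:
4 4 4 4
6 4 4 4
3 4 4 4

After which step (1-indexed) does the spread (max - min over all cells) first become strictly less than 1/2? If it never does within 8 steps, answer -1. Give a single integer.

Answer: 2

Derivation:
Step 1: max=14/3, min=15/4, spread=11/12
Step 2: max=353/80, min=63/16, spread=19/40
  -> spread < 1/2 first at step 2
Step 3: max=9349/2160, min=191/48, spread=377/1080
Step 4: max=1221289/288000, min=6007/1500, spread=13589/57600
Step 5: max=32847397/7776000, min=866867/216000, spread=328037/1555200
Step 6: max=1956056303/466560000, min=26139649/6480000, spread=2960063/18662400
Step 7: max=116981571877/27993600000, min=262001561/64800000, spread=151875901/1119744000
Step 8: max=6993404277743/1679616000000, min=1478392721/364500000, spread=289552991/2687385600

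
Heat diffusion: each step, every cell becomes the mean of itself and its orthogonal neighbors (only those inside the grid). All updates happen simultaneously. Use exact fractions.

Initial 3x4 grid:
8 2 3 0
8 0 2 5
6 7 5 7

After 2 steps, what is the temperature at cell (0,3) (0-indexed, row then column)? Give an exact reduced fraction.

Step 1: cell (0,3) = 8/3
Step 2: cell (0,3) = 95/36
Full grid after step 2:
  59/12 37/10 8/3 95/36
  223/40 401/100 173/50 89/24
  17/3 411/80 221/48 173/36

Answer: 95/36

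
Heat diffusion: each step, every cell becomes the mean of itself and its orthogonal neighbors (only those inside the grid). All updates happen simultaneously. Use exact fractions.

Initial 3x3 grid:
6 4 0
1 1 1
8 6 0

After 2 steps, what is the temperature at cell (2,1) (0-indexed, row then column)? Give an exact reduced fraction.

Step 1: cell (2,1) = 15/4
Step 2: cell (2,1) = 821/240
Full grid after step 2:
  125/36 641/240 59/36
  229/60 68/25 71/40
  17/4 821/240 79/36

Answer: 821/240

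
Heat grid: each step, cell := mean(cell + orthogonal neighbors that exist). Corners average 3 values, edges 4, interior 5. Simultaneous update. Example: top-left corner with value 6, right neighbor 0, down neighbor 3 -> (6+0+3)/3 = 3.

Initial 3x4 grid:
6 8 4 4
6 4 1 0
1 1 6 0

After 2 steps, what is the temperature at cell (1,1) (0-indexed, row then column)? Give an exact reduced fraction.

Step 1: cell (1,1) = 4
Step 2: cell (1,1) = 79/20
Full grid after step 2:
  197/36 245/48 185/48 49/18
  211/48 79/20 29/10 107/48
  119/36 35/12 5/2 7/4

Answer: 79/20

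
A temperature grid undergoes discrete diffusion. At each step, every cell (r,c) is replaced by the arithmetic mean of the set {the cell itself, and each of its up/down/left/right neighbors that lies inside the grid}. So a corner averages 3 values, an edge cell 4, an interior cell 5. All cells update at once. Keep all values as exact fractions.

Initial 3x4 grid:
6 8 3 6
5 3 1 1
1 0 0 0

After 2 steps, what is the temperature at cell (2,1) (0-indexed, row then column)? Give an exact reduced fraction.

Step 1: cell (2,1) = 1
Step 2: cell (2,1) = 133/80
Full grid after step 2:
  181/36 577/120 433/120 59/18
  929/240 59/20 47/20 109/60
  9/4 133/80 191/240 31/36

Answer: 133/80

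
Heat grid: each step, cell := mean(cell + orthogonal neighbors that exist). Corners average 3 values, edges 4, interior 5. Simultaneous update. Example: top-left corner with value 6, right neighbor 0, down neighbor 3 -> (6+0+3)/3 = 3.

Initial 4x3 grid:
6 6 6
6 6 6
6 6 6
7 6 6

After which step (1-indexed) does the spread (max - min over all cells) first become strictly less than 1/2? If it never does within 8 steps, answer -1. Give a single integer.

Step 1: max=19/3, min=6, spread=1/3
  -> spread < 1/2 first at step 1
Step 2: max=113/18, min=6, spread=5/18
Step 3: max=1337/216, min=6, spread=41/216
Step 4: max=159737/25920, min=6, spread=4217/25920
Step 5: max=9540349/1555200, min=43279/7200, spread=38417/311040
Step 6: max=571072211/93312000, min=866597/144000, spread=1903471/18662400
Step 7: max=34193309089/5598720000, min=26035759/4320000, spread=18038617/223948800
Step 8: max=2048807382851/335923200000, min=2345726759/388800000, spread=883978523/13436928000

Answer: 1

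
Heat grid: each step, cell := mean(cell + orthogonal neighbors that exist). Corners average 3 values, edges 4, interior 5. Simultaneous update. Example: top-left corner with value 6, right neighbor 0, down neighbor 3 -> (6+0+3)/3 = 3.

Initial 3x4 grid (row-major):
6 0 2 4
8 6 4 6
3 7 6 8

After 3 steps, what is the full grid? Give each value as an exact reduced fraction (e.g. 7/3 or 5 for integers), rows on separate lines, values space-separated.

Answer: 2003/432 15449/3600 308/75 1553/360
74351/14400 14807/3000 29359/6000 36343/7200
403/72 13291/2400 40393/7200 12373/2160

Derivation:
After step 1:
  14/3 7/2 5/2 4
  23/4 5 24/5 11/2
  6 11/2 25/4 20/3
After step 2:
  167/36 47/12 37/10 4
  257/48 491/100 481/100 629/120
  23/4 91/16 1393/240 221/36
After step 3:
  2003/432 15449/3600 308/75 1553/360
  74351/14400 14807/3000 29359/6000 36343/7200
  403/72 13291/2400 40393/7200 12373/2160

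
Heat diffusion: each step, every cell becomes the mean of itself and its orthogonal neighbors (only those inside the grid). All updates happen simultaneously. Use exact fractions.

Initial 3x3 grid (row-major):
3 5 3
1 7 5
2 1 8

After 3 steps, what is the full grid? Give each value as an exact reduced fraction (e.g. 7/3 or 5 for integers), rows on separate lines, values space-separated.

After step 1:
  3 9/2 13/3
  13/4 19/5 23/4
  4/3 9/2 14/3
After step 2:
  43/12 469/120 175/36
  683/240 109/25 371/80
  109/36 143/40 179/36
After step 3:
  827/240 30083/7200 9653/2160
  49741/14400 2899/750 22597/4800
  6803/2160 3187/800 9493/2160

Answer: 827/240 30083/7200 9653/2160
49741/14400 2899/750 22597/4800
6803/2160 3187/800 9493/2160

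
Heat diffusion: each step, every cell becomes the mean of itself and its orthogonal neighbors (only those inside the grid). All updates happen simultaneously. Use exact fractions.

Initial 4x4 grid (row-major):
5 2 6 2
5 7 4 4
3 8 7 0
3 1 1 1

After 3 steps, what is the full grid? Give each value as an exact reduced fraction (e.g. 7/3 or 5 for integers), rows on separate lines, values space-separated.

After step 1:
  4 5 7/2 4
  5 26/5 28/5 5/2
  19/4 26/5 4 3
  7/3 13/4 5/2 2/3
After step 2:
  14/3 177/40 181/40 10/3
  379/80 26/5 104/25 151/40
  1037/240 112/25 203/50 61/24
  31/9 797/240 125/48 37/18
After step 3:
  3319/720 1129/240 4933/1200 349/90
  757/160 9201/2000 543/125 1381/400
  30569/7200 12829/3000 4283/1200 11189/3600
  3991/1080 24929/7200 21673/7200 1037/432

Answer: 3319/720 1129/240 4933/1200 349/90
757/160 9201/2000 543/125 1381/400
30569/7200 12829/3000 4283/1200 11189/3600
3991/1080 24929/7200 21673/7200 1037/432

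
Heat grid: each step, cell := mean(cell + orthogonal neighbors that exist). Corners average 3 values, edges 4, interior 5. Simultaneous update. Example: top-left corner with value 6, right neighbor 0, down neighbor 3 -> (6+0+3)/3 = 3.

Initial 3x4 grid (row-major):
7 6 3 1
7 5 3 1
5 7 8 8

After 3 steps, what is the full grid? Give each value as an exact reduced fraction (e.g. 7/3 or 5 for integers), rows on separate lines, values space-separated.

Answer: 6233/1080 18113/3600 7189/1800 1427/432
7121/1200 10981/2000 13639/3000 57697/14400
13331/2160 42101/7200 38581/7200 259/54

Derivation:
After step 1:
  20/3 21/4 13/4 5/3
  6 28/5 4 13/4
  19/3 25/4 13/2 17/3
After step 2:
  215/36 623/120 85/24 49/18
  123/20 271/50 113/25 175/48
  223/36 1481/240 269/48 185/36
After step 3:
  6233/1080 18113/3600 7189/1800 1427/432
  7121/1200 10981/2000 13639/3000 57697/14400
  13331/2160 42101/7200 38581/7200 259/54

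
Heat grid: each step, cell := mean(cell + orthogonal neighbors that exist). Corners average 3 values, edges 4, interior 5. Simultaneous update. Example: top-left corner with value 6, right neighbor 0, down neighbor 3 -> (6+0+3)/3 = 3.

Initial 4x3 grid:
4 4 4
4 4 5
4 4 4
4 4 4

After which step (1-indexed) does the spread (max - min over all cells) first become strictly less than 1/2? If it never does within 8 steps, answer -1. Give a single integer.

Answer: 1

Derivation:
Step 1: max=13/3, min=4, spread=1/3
  -> spread < 1/2 first at step 1
Step 2: max=511/120, min=4, spread=31/120
Step 3: max=4531/1080, min=4, spread=211/1080
Step 4: max=448897/108000, min=7247/1800, spread=14077/108000
Step 5: max=4028407/972000, min=435683/108000, spread=5363/48600
Step 6: max=120380809/29160000, min=242869/60000, spread=93859/1166400
Step 7: max=7208674481/1749600000, min=394136467/97200000, spread=4568723/69984000
Step 8: max=431684435629/104976000000, min=11845618889/2916000000, spread=8387449/167961600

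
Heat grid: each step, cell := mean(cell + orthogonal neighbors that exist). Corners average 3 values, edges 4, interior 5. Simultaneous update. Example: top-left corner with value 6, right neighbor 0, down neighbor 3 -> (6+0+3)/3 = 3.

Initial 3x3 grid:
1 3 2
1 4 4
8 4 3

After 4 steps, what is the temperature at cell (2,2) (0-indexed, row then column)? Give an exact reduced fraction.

Answer: 29639/8100

Derivation:
Step 1: cell (2,2) = 11/3
Step 2: cell (2,2) = 35/9
Step 3: cell (2,2) = 502/135
Step 4: cell (2,2) = 29639/8100
Full grid after step 4:
  48553/16200 1282379/432000 132283/43200
  475043/144000 150937/45000 2877883/864000
  475399/129600 352237/96000 29639/8100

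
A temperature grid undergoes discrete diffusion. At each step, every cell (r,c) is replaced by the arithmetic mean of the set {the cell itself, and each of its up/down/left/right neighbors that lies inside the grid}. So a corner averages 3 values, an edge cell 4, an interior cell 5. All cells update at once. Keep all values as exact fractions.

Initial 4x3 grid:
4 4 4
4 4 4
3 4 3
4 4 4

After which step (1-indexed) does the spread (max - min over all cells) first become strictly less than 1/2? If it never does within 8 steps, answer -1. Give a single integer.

Step 1: max=4, min=18/5, spread=2/5
  -> spread < 1/2 first at step 1
Step 2: max=4, min=443/120, spread=37/120
Step 3: max=283/72, min=4043/1080, spread=101/540
Step 4: max=17609/4500, min=101449/27000, spread=841/5400
Step 5: max=629701/162000, min=229121/60750, spread=11227/97200
Step 6: max=31410457/8100000, min=367265659/97200000, spread=386393/3888000
Step 7: max=1878558563/486000000, min=3314300519/874800000, spread=41940559/546750000
Step 8: max=112555718917/29160000000, min=1327303923379/349920000000, spread=186917629/2799360000

Answer: 1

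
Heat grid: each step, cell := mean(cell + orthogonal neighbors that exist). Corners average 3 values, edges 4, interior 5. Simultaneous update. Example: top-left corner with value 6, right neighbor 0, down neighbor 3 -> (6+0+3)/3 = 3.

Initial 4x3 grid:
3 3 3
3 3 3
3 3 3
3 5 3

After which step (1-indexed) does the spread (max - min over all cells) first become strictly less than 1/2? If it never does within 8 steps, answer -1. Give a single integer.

Answer: 3

Derivation:
Step 1: max=11/3, min=3, spread=2/3
Step 2: max=427/120, min=3, spread=67/120
Step 3: max=3677/1080, min=3, spread=437/1080
  -> spread < 1/2 first at step 3
Step 4: max=1453531/432000, min=1509/500, spread=29951/86400
Step 5: max=12879821/3888000, min=10283/3375, spread=206761/777600
Step 6: max=5121795571/1555200000, min=8265671/2700000, spread=14430763/62208000
Step 7: max=305043741689/93312000000, min=665652727/216000000, spread=139854109/746496000
Step 8: max=18218631890251/5598720000000, min=60171228977/19440000000, spread=7114543559/44789760000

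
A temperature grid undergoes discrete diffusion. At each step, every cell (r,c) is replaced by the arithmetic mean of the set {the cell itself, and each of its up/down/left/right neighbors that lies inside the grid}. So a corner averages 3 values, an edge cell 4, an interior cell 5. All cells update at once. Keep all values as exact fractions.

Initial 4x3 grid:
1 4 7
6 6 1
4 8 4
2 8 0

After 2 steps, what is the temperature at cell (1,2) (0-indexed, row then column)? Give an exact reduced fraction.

Step 1: cell (1,2) = 9/2
Step 2: cell (1,2) = 67/16
Full grid after step 2:
  149/36 103/24 13/3
  215/48 97/20 67/16
  239/48 19/4 71/16
  85/18 115/24 47/12

Answer: 67/16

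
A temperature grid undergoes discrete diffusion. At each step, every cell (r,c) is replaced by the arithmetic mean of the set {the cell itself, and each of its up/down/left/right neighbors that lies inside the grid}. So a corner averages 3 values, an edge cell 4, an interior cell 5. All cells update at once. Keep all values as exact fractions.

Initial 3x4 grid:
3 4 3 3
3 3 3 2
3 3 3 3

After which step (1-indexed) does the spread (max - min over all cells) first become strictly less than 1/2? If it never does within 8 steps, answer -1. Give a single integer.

Answer: 3

Derivation:
Step 1: max=10/3, min=8/3, spread=2/3
Step 2: max=391/120, min=653/240, spread=43/80
Step 3: max=3451/1080, min=6043/2160, spread=859/2160
  -> spread < 1/2 first at step 3
Step 4: max=20333/6480, min=74149/25920, spread=7183/25920
Step 5: max=606731/194400, min=4475471/1555200, spread=378377/1555200
Step 6: max=2254771/729000, min=271236133/93312000, spread=3474911/18662400
Step 7: max=1076991817/349920000, min=16359858767/5598720000, spread=174402061/1119744000
Step 8: max=32144036509/10497600000, min=986932576813/335923200000, spread=1667063659/13436928000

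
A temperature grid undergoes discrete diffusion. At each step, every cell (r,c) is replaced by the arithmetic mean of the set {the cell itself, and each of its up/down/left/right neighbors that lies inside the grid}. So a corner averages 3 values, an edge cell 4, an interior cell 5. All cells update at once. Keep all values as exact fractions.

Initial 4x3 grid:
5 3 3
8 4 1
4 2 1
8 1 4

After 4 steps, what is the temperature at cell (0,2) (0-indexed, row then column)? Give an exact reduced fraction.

Step 1: cell (0,2) = 7/3
Step 2: cell (0,2) = 25/9
Step 3: cell (0,2) = 817/270
Step 4: cell (0,2) = 81647/25920
Full grid after step 4:
  108467/25920 640409/172800 81647/25920
  181501/43200 255439/72000 130351/43200
  172957/43200 249959/72000 4541/1600
  101471/25920 577153/172800 931/320

Answer: 81647/25920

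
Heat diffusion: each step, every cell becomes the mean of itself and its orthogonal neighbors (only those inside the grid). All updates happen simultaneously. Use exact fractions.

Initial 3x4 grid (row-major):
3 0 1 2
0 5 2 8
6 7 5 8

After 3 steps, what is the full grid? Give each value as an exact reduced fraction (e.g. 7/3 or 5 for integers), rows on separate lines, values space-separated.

Answer: 419/180 637/240 211/72 4001/1080
4819/1440 4027/1200 5009/1200 1607/360
8663/2160 6637/1440 475/96 1313/240

Derivation:
After step 1:
  1 9/4 5/4 11/3
  7/2 14/5 21/5 5
  13/3 23/4 11/2 7
After step 2:
  9/4 73/40 341/120 119/36
  349/120 37/10 15/4 149/30
  163/36 1103/240 449/80 35/6
After step 3:
  419/180 637/240 211/72 4001/1080
  4819/1440 4027/1200 5009/1200 1607/360
  8663/2160 6637/1440 475/96 1313/240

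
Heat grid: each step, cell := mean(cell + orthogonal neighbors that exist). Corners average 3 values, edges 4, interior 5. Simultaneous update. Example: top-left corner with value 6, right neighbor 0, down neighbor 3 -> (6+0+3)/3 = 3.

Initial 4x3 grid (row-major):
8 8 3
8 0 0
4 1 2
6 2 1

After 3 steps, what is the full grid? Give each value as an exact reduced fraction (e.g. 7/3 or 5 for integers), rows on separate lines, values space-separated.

Answer: 1939/360 62399/14400 1891/540
10999/2400 22201/6000 18397/7200
3123/800 8243/3000 14707/7200
2431/720 19177/7200 4063/2160

Derivation:
After step 1:
  8 19/4 11/3
  5 17/5 5/4
  19/4 9/5 1
  4 5/2 5/3
After step 2:
  71/12 1189/240 29/9
  423/80 81/25 559/240
  311/80 269/100 343/240
  15/4 299/120 31/18
After step 3:
  1939/360 62399/14400 1891/540
  10999/2400 22201/6000 18397/7200
  3123/800 8243/3000 14707/7200
  2431/720 19177/7200 4063/2160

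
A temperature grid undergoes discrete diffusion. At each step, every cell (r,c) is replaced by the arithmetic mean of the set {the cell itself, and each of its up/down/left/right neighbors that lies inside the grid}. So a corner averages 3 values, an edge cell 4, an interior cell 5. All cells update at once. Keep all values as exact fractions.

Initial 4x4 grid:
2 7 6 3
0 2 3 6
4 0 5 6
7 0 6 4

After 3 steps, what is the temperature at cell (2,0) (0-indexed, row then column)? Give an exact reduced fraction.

Answer: 20401/7200

Derivation:
Step 1: cell (2,0) = 11/4
Step 2: cell (2,0) = 637/240
Step 3: cell (2,0) = 20401/7200
Full grid after step 3:
  2213/720 43/12 106/25 377/80
  453/160 6447/2000 8147/2000 10991/2400
  20401/7200 18913/6000 4729/1200 32861/7200
  6547/2160 6049/1800 7199/1800 1963/432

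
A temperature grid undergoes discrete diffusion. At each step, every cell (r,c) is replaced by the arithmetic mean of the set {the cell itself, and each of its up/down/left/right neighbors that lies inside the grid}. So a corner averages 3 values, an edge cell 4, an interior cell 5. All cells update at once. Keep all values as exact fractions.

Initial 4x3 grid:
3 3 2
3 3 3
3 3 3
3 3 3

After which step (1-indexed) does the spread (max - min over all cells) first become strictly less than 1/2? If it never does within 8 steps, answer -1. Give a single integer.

Answer: 1

Derivation:
Step 1: max=3, min=8/3, spread=1/3
  -> spread < 1/2 first at step 1
Step 2: max=3, min=49/18, spread=5/18
Step 3: max=3, min=607/216, spread=41/216
Step 4: max=3, min=73543/25920, spread=4217/25920
Step 5: max=21521/7200, min=4456451/1555200, spread=38417/311040
Step 6: max=429403/144000, min=268735789/93312000, spread=1903471/18662400
Step 7: max=12844241/4320000, min=16195170911/5598720000, spread=18038617/223948800
Step 8: max=1153473241/388800000, min=974501417149/335923200000, spread=883978523/13436928000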